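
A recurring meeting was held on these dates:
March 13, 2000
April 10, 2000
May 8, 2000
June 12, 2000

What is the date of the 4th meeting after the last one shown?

These are Mondays at 28- or 35-day spacing (28, 28, 35).
The pattern: 2nd Monday of the month.
July 2000 — 2nd Monday is July 10, 2000.
August 2000 — 2nd Monday is August 14, 2000.
September 2000 — 2nd Monday is September 11, 2000.
October 2000 — 2nd Monday is October 9, 2000.

October 9, 2000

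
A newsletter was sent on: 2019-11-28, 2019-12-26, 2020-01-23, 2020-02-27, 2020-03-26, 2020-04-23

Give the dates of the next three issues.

All dates are Thursdays, 28, 28, 35, 28, 28 days apart.
Specifically, the 4th Thursday of each month.
4th Thursday of May 2020: 2020-05-28.
4th Thursday of June 2020: 2020-06-25.
4th Thursday of July 2020: 2020-07-23.

2020-05-28, 2020-06-25, 2020-07-23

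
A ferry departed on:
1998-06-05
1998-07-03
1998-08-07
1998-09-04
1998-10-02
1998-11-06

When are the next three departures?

All dates are Fridays, 28, 35, 28, 28, 35 days apart.
Specifically, the 1st Friday of each month.
December 1998 — 1st Friday is 1998-12-04.
January 1999 — 1st Friday is 1999-01-01.
1st Friday of February 1999: 1999-02-05.

1998-12-04, 1999-01-01, 1999-02-05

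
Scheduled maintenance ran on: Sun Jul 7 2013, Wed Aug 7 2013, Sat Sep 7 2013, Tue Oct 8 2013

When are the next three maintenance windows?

Fri Nov 8 2013, Mon Dec 9 2013, Thu Jan 9 2014

Every event comes 31 days after the last (31, 31, 31).
Tue Oct 8 2013 + 31 days = Fri Nov 8 2013.
Fri Nov 8 2013 + 31 days = Mon Dec 9 2013.
Mon Dec 9 2013 + 31 days = Thu Jan 9 2014.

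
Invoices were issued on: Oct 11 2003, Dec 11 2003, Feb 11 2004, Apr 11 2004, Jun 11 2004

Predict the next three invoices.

Gaps: 61, 62, 60, 61 days — not constant. Every event is on the 11th of the month.
Pattern: the 11th of every 2 months.
Next: August 2004 → Aug 11 2004.
Next: October 2004 → Oct 11 2004.
December 2004: Dec 11 2004.

Aug 11 2004, Oct 11 2004, Dec 11 2004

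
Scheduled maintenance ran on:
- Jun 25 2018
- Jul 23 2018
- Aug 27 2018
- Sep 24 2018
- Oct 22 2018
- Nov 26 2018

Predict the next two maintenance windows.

All dates are Mondays, 28, 35, 28, 28, 35 days apart.
Specifically, the 4th Monday of each month.
4th Monday of December 2018: Dec 24 2018.
4th Monday of January 2019: Jan 28 2019.

Dec 24 2018, Jan 28 2019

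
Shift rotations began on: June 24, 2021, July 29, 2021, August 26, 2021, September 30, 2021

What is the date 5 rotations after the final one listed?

These are Thursdays with 35, 28, 35-day gaps.
Each is the final Thursday of its month — July 29, 2021 is past the 28th, so '4th Thursday' doesn't fit.
October 2021 ends with Thursday October 28, 2021.
Last Thursday of November 2021: November 25, 2021.
Last Thursday of December 2021: December 30, 2021.
January 2022 ends with Thursday January 27, 2022.
Last Thursday of February 2022: February 24, 2022.

February 24, 2022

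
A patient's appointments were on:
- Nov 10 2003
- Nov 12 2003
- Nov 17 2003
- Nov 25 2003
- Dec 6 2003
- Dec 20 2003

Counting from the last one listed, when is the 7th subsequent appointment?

Jun 19 2004

Gaps: 2, 5, 8, 11, 14 days — each gap is 3 larger than the previous one.
Next gap: 17 days. Dec 20 2003 + 17 days = Jan 6 2004.
Next gap: 20 days. Jan 6 2004 + 20 days = Jan 26 2004.
Next gap: 23 days. Jan 26 2004 + 23 days = Feb 18 2004.
Next gap: 26 days. Feb 18 2004 + 26 days = Mar 15 2004.
Next gap: 29 days. Mar 15 2004 + 29 days = Apr 13 2004.
Next gap: 32 days. Apr 13 2004 + 32 days = May 15 2004.
Next gap: 35 days. May 15 2004 + 35 days = Jun 19 2004.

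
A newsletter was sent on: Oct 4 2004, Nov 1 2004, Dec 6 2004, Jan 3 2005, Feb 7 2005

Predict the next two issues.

All dates are Mondays, 28, 35, 28, 35 days apart.
Specifically, the 1st Monday of each month.
March 2005 — 1st Monday is Mar 7 2005.
April 2005 — 1st Monday is Apr 4 2005.

Mar 7 2005, Apr 4 2005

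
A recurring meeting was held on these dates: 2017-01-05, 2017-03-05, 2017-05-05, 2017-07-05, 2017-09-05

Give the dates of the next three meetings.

Gaps: 59, 61, 61, 62 days — not constant. Every event is on the 5th of the month.
Pattern: the 5th of every 2 months.
November 2017: 2017-11-05.
Next: January 2018 → 2018-01-05.
March 2018: 2018-03-05.

2017-11-05, 2018-01-05, 2018-03-05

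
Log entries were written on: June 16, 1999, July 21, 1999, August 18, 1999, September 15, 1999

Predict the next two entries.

October 20, 1999; November 17, 1999

These are Wednesdays at 28- or 35-day spacing (35, 28, 28).
The pattern: 3rd Wednesday of the month.
3rd Wednesday of October 1999: October 20, 1999.
3rd Wednesday of November 1999: November 17, 1999.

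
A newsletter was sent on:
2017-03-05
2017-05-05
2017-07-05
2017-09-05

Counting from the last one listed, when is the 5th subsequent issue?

The day-of-month is always 5 (61, 61, 62 days between events).
So this recurs on the 5th of every 2 months.
November 2017: 2017-11-05.
January 2018: 2018-01-05.
Next: March 2018 → 2018-03-05.
May 2018: 2018-05-05.
Next: July 2018 → 2018-07-05.

2018-07-05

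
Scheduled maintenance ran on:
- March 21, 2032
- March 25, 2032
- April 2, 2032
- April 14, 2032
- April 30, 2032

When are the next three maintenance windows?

May 20, 2032; June 13, 2032; July 11, 2032

The spacing grows by 4 each time: 4, 8, 12, 16 days.
Next gap: 20 days. April 30, 2032 + 20 days = May 20, 2032.
Next gap: 24 days. May 20, 2032 + 24 days = June 13, 2032.
Next gap: 28 days. June 13, 2032 + 28 days = July 11, 2032.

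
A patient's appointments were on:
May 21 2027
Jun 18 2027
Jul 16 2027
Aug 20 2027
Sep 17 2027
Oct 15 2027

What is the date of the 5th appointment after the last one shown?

These are Fridays at 28- or 35-day spacing (28, 28, 35, 28, 28).
The pattern: 3rd Friday of the month.
3rd Friday of November 2027: Nov 19 2027.
December 2027 — 3rd Friday is Dec 17 2027.
3rd Friday of January 2028: Jan 21 2028.
3rd Friday of February 2028: Feb 18 2028.
3rd Friday of March 2028: Mar 17 2028.

Mar 17 2028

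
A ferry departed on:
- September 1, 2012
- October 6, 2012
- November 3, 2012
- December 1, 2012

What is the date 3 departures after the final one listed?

These are Saturdays at 28- or 35-day spacing (35, 28, 28).
The pattern: 1st Saturday of the month.
1st Saturday of January 2013: January 5, 2013.
February 2013 — 1st Saturday is February 2, 2013.
March 2013 — 1st Saturday is March 2, 2013.

March 2, 2013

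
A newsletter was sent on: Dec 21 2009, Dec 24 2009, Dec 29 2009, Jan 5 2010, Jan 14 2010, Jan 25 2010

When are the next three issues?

Feb 7 2010, Feb 22 2010, Mar 11 2010

The spacing grows by 2 each time: 3, 5, 7, 9, 11 days.
Next gap: 13 days. Jan 25 2010 + 13 days = Feb 7 2010.
Next gap: 15 days. Feb 7 2010 + 15 days = Feb 22 2010.
Next gap: 17 days. Feb 22 2010 + 17 days = Mar 11 2010.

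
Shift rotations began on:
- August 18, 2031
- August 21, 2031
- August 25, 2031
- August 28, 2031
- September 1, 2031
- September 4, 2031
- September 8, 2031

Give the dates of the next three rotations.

September 11, 2031; September 15, 2031; September 18, 2031

Gaps: 3, 4, 3, 4, 3, 4 days — not constant, but cyclic with period 2.
The events fall on every Monday and Thursday.
The following Thursday is September 11, 2031.
The following Monday is September 15, 2031.
Next Thursday: September 18, 2031.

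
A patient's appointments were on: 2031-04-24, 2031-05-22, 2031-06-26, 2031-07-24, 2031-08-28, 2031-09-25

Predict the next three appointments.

These are Thursdays at 28- or 35-day spacing (28, 35, 28, 35, 28).
The pattern: 4th Thursday of the month.
4th Thursday of October 2031: 2031-10-23.
November 2031 — 4th Thursday is 2031-11-27.
4th Thursday of December 2031: 2031-12-25.

2031-10-23, 2031-11-27, 2031-12-25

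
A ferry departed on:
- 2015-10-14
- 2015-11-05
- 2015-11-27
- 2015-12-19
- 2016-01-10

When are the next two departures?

The spacing is 22, 22, 22, 22 days — always 22 days.
2016-01-10 + 22 days = 2016-02-01.
2016-02-01 + 22 days = 2016-02-23.

2016-02-01, 2016-02-23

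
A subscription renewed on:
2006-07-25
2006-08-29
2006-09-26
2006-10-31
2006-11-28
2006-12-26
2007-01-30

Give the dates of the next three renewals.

These are Tuesdays with 35, 28, 35, 28, 28, 35-day gaps.
Each is the final Tuesday of its month — 2006-08-29 is past the 28th, so '4th Tuesday' doesn't fit.
Last Tuesday of February 2007: 2007-02-27.
March 2007 ends with Tuesday 2007-03-27.
April 2007 ends with Tuesday 2007-04-24.

2007-02-27, 2007-03-27, 2007-04-24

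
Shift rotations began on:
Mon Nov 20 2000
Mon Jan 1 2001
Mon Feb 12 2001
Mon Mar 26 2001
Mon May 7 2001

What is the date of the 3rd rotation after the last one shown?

Every event comes 42 days after the last (42, 42, 42, 42).
Mon May 7 2001 + 42 days = Mon Jun 18 2001.
Mon Jun 18 2001 + 42 days = Mon Jul 30 2001.
Mon Jul 30 2001 + 42 days = Mon Sep 10 2001.

Mon Sep 10 2001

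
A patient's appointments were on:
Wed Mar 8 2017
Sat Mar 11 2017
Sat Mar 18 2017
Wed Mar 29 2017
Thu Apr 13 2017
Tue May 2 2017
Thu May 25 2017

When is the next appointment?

Wed Jun 21 2017

Intervals are 3, 7, 11, 15, 19, 23 days — an arithmetic progression with common difference 4.
Next gap: 27 days. Thu May 25 2017 + 27 days = Wed Jun 21 2017.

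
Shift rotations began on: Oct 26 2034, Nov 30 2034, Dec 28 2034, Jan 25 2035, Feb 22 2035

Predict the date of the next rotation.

Mar 29 2035

All Thursdays; the gaps (35, 28, 28, 28) vary with month length.
This is the last Thursday of each month.
Last Thursday of March 2035: Mar 29 2035.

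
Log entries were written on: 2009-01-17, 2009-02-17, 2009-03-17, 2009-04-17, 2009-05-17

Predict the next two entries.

Each date is the 17th; the gaps (31, 28, 31, 30) track the month lengths.
The rule is the 17th of each month.
Next: June 2009 → 2009-06-17.
Next: July 2009 → 2009-07-17.

2009-06-17, 2009-07-17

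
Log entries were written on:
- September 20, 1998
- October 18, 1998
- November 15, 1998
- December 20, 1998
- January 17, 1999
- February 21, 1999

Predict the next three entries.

March 21, 1999; April 18, 1999; May 16, 1999

All dates are Sundays, 28, 28, 35, 28, 35 days apart.
Specifically, the 3rd Sunday of each month.
March 1999 — 3rd Sunday is March 21, 1999.
3rd Sunday of April 1999: April 18, 1999.
May 1999 — 3rd Sunday is May 16, 1999.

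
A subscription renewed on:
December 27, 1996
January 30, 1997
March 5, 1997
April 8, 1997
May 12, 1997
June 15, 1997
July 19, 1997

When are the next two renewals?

Every event comes 34 days after the last (34, 34, 34, 34, 34, 34).
July 19, 1997 + 34 days = August 22, 1997.
August 22, 1997 + 34 days = September 25, 1997.

August 22, 1997; September 25, 1997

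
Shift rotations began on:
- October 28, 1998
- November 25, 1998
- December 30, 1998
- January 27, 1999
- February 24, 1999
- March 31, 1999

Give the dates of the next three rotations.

These are Wednesdays with 28, 35, 28, 28, 35-day gaps.
Each is the final Wednesday of its month — December 30, 1998 is past the 28th, so '4th Wednesday' doesn't fit.
April 1999 ends with Wednesday April 28, 1999.
May 1999 ends with Wednesday May 26, 1999.
Last Wednesday of June 1999: June 30, 1999.

April 28, 1999; May 26, 1999; June 30, 1999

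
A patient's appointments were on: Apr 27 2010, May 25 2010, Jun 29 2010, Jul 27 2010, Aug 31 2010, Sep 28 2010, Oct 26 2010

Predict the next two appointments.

Nov 30 2010, Dec 28 2010

All Tuesdays; the gaps (28, 35, 28, 35, 28, 28) vary with month length.
This is the last Tuesday of each month.
November 2010 ends with Tuesday Nov 30 2010.
December 2010 ends with Tuesday Dec 28 2010.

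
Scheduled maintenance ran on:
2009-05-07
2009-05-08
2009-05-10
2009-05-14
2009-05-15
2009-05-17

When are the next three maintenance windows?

2009-05-21, 2009-05-22, 2009-05-24

Gaps: 1, 2, 4, 1, 2 days — not constant, but cyclic with period 3.
The events fall on every Thursday, Friday and Sunday.
The following Thursday is 2009-05-21.
The following Friday is 2009-05-22.
The following Sunday is 2009-05-24.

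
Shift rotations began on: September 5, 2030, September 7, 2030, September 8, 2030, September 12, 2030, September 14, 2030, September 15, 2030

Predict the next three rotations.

Every event lands on a Thursday or Saturday or Sunday (gaps cycle 2, 1, 4, 2, 1).
So the schedule is: every Thursday, Saturday and Sunday.
Next Thursday: September 19, 2030.
Next Saturday: September 21, 2030.
The following Sunday is September 22, 2030.

September 19, 2030; September 21, 2030; September 22, 2030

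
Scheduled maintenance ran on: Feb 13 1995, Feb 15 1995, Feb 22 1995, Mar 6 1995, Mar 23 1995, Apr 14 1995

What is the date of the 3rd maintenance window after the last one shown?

Jul 19 1995

Gaps: 2, 7, 12, 17, 22 days — each gap is 5 larger than the previous one.
Next gap: 27 days. Apr 14 1995 + 27 days = May 11 1995.
Next gap: 32 days. May 11 1995 + 32 days = Jun 12 1995.
Next gap: 37 days. Jun 12 1995 + 37 days = Jul 19 1995.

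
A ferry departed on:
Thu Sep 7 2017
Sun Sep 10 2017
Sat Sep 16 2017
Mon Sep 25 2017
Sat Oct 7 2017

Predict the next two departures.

Intervals are 3, 6, 9, 12 days — an arithmetic progression with common difference 3.
Next gap: 15 days. Sat Oct 7 2017 + 15 days = Sun Oct 22 2017.
Next gap: 18 days. Sun Oct 22 2017 + 18 days = Thu Nov 9 2017.

Sun Oct 22 2017, Thu Nov 9 2017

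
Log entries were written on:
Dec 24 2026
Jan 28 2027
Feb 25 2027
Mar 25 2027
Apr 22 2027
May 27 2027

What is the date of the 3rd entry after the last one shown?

Gaps: 35, 28, 28, 28, 35 days — a mix of 28 and 35. Every date is a Thursday.
Each is the 4th Thursday of its month.
4th Thursday of June 2027: Jun 24 2027.
4th Thursday of July 2027: Jul 22 2027.
August 2027 — 4th Thursday is Aug 26 2027.

Aug 26 2027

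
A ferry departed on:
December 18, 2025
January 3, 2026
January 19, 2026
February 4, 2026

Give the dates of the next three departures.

February 20, 2026; March 8, 2026; March 24, 2026

The spacing is 16, 16, 16 days — always 16 days.
February 4, 2026 + 16 days = February 20, 2026.
February 20, 2026 + 16 days = March 8, 2026.
March 8, 2026 + 16 days = March 24, 2026.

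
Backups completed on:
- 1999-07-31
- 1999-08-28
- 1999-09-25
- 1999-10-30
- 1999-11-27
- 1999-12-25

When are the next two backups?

Every date is a Saturday; gaps 28, 28, 35, 28, 28 days.
Each is the last Saturday of its month (at least one falls on the 29th or later, ruling out '4th Saturday').
January 2000 ends with Saturday 2000-01-29.
Last Saturday of February 2000: 2000-02-26.

2000-01-29, 2000-02-26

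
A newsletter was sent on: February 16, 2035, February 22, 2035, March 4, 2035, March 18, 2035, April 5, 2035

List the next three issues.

April 27, 2035; May 23, 2035; June 22, 2035

Intervals are 6, 10, 14, 18 days — an arithmetic progression with common difference 4.
Next gap: 22 days. April 5, 2035 + 22 days = April 27, 2035.
Next gap: 26 days. April 27, 2035 + 26 days = May 23, 2035.
Next gap: 30 days. May 23, 2035 + 30 days = June 22, 2035.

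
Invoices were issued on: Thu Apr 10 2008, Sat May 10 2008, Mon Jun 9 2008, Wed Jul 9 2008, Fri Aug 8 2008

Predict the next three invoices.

Gaps between consecutive events: 30, 30, 30, 30 days — a constant 30-day interval.
Fri Aug 8 2008 + 30 days = Sun Sep 7 2008.
Sun Sep 7 2008 + 30 days = Tue Oct 7 2008.
Tue Oct 7 2008 + 30 days = Thu Nov 6 2008.

Sun Sep 7 2008, Tue Oct 7 2008, Thu Nov 6 2008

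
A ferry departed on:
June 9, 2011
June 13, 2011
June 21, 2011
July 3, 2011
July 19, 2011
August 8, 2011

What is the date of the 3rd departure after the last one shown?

Gaps: 4, 8, 12, 16, 20 days — each gap is 4 larger than the previous one.
Next gap: 24 days. August 8, 2011 + 24 days = September 1, 2011.
Next gap: 28 days. September 1, 2011 + 28 days = September 29, 2011.
Next gap: 32 days. September 29, 2011 + 32 days = October 31, 2011.

October 31, 2011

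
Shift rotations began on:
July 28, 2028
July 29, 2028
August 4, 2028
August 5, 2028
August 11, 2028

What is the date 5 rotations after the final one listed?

The gap pattern 1, 6, 1, 6 repeats every 2 events.
These are the Fridays and Saturdays of each week.
Next Saturday: August 12, 2028.
The following Friday is August 18, 2028.
Next Saturday: August 19, 2028.
Next Friday: August 25, 2028.
The following Saturday is August 26, 2028.

August 26, 2028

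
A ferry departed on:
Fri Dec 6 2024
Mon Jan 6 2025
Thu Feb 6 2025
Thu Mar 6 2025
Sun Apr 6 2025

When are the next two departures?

Tue May 6 2025, Fri Jun 6 2025

Each date is the 6th; the gaps (31, 31, 28, 31) track the month lengths.
The rule is the 6th of each month.
May 2025: Tue May 6 2025.
June 2025: Fri Jun 6 2025.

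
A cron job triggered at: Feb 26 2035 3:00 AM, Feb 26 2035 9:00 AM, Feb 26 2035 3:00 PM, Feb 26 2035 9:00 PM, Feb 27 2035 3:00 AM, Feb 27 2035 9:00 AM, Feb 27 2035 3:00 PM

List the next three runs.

Feb 27 2035 9:00 PM, Feb 28 2035 3:00 AM, Feb 28 2035 9:00 AM

The interval is a steady 6 hours (6, 6, 6, 6, 6, 6).
Feb 27 2035 3:00 PM + 6 h = Feb 27 2035 9:00 PM.
Feb 27 2035 9:00 PM + 6 h = Feb 28 2035 3:00 AM.
Feb 28 2035 3:00 AM + 6 h = Feb 28 2035 9:00 AM.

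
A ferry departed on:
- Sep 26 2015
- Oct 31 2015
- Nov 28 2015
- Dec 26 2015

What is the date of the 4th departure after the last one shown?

Apr 30 2016

These are Saturdays with 35, 28, 28-day gaps.
Each is the final Saturday of its month — Oct 31 2015 is past the 28th, so '4th Saturday' doesn't fit.
January 2016 ends with Saturday Jan 30 2016.
February 2016 ends with Saturday Feb 27 2016.
Last Saturday of March 2016: Mar 26 2016.
Last Saturday of April 2016: Apr 30 2016.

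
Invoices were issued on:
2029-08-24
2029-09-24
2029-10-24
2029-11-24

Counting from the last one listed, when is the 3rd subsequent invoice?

Gaps: 31, 30, 31 days — not constant. Every event is on the 24th of the month.
Pattern: the 24th of each month.
Next: December 2029 → 2029-12-24.
Next: January 2030 → 2030-01-24.
Next: February 2030 → 2030-02-24.

2030-02-24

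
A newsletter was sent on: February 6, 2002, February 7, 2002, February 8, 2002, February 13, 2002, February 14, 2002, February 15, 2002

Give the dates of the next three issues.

February 20, 2002; February 21, 2002; February 22, 2002

The gap pattern 1, 1, 5, 1, 1 repeats every 3 events.
These are the Wednesdays, Thursdays and Fridays of each week.
Next Wednesday: February 20, 2002.
The following Thursday is February 21, 2002.
The following Friday is February 22, 2002.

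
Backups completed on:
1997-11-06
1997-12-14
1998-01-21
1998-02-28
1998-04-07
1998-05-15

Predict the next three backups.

Gaps between consecutive events: 38, 38, 38, 38, 38 days — a constant 38-day interval.
1998-05-15 + 38 days = 1998-06-22.
1998-06-22 + 38 days = 1998-07-30.
1998-07-30 + 38 days = 1998-09-06.

1998-06-22, 1998-07-30, 1998-09-06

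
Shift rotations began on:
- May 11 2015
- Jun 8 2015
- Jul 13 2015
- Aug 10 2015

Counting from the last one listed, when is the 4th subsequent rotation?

Dec 14 2015

Gaps: 28, 35, 28 days — a mix of 28 and 35. Every date is a Monday.
Each is the 2nd Monday of its month.
September 2015 — 2nd Monday is Sep 14 2015.
2nd Monday of October 2015: Oct 12 2015.
November 2015 — 2nd Monday is Nov 9 2015.
December 2015 — 2nd Monday is Dec 14 2015.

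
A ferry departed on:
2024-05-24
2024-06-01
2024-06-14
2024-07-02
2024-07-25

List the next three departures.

2024-08-22, 2024-09-24, 2024-11-01

Gaps: 8, 13, 18, 23 days — each gap is 5 larger than the previous one.
Next gap: 28 days. 2024-07-25 + 28 days = 2024-08-22.
Next gap: 33 days. 2024-08-22 + 33 days = 2024-09-24.
Next gap: 38 days. 2024-09-24 + 38 days = 2024-11-01.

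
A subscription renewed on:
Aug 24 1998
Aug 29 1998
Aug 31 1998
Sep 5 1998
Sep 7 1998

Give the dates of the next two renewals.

The gap pattern 5, 2, 5, 2 repeats every 2 events.
These are the Mondays and Saturdays of each week.
Next Saturday: Sep 12 1998.
The following Monday is Sep 14 1998.

Sep 12 1998, Sep 14 1998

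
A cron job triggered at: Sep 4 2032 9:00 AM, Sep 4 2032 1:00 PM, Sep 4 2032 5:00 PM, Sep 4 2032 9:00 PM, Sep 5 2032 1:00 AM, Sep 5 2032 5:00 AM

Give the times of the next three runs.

Sep 5 2032 9:00 AM, Sep 5 2032 1:00 PM, Sep 5 2032 5:00 PM

Gaps: 4, 4, 4, 4, 4 hours — each event is 4 hours after the previous one.
Sep 5 2032 5:00 AM + 4 h = Sep 5 2032 9:00 AM.
Sep 5 2032 9:00 AM + 4 h = Sep 5 2032 1:00 PM.
Sep 5 2032 1:00 PM + 4 h = Sep 5 2032 5:00 PM.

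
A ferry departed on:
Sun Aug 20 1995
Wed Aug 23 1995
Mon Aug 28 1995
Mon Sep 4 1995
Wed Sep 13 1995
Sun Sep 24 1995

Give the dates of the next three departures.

Sat Oct 7 1995, Sun Oct 22 1995, Wed Nov 8 1995

Intervals are 3, 5, 7, 9, 11 days — an arithmetic progression with common difference 2.
Next gap: 13 days. Sun Sep 24 1995 + 13 days = Sat Oct 7 1995.
Next gap: 15 days. Sat Oct 7 1995 + 15 days = Sun Oct 22 1995.
Next gap: 17 days. Sun Oct 22 1995 + 17 days = Wed Nov 8 1995.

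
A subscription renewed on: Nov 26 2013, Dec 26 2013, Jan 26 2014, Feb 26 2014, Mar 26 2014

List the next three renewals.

Each date is the 26th; the gaps (30, 31, 31, 28) track the month lengths.
The rule is the 26th of each month.
Next: April 2014 → Apr 26 2014.
May 2014: May 26 2014.
Next: June 2014 → Jun 26 2014.

Apr 26 2014, May 26 2014, Jun 26 2014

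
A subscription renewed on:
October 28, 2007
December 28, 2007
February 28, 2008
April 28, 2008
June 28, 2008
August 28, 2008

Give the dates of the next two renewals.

October 28, 2008; December 28, 2008

Gaps: 61, 62, 60, 61, 61 days — not constant. Every event is on the 28th of the month.
Pattern: the 28th of every 2 months.
Next: October 2008 → October 28, 2008.
Next: December 2008 → December 28, 2008.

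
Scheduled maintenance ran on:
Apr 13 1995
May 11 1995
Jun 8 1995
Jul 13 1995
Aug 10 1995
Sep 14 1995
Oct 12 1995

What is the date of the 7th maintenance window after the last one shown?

May 9 1996

These are Thursdays at 28- or 35-day spacing (28, 28, 35, 28, 35, 28).
The pattern: 2nd Thursday of the month.
November 1995 — 2nd Thursday is Nov 9 1995.
2nd Thursday of December 1995: Dec 14 1995.
2nd Thursday of January 1996: Jan 11 1996.
2nd Thursday of February 1996: Feb 8 1996.
March 1996 — 2nd Thursday is Mar 14 1996.
April 1996 — 2nd Thursday is Apr 11 1996.
May 1996 — 2nd Thursday is May 9 1996.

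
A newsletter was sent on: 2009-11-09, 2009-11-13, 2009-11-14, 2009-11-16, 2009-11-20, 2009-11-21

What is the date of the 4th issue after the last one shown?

2009-11-30

Every event lands on a Monday or Friday or Saturday (gaps cycle 4, 1, 2, 4, 1).
So the schedule is: every Monday, Friday and Saturday.
Next Monday: 2009-11-23.
The following Friday is 2009-11-27.
The following Saturday is 2009-11-28.
Next Monday: 2009-11-30.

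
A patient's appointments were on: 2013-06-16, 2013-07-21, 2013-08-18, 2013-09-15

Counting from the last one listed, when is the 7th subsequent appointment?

Gaps: 35, 28, 28 days — a mix of 28 and 35. Every date is a Sunday.
Each is the 3rd Sunday of its month.
October 2013 — 3rd Sunday is 2013-10-20.
November 2013 — 3rd Sunday is 2013-11-17.
3rd Sunday of December 2013: 2013-12-15.
January 2014 — 3rd Sunday is 2014-01-19.
February 2014 — 3rd Sunday is 2014-02-16.
March 2014 — 3rd Sunday is 2014-03-16.
3rd Sunday of April 2014: 2014-04-20.

2014-04-20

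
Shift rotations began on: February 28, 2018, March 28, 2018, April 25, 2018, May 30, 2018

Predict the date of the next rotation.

These are Wednesdays with 28, 28, 35-day gaps.
Each is the final Wednesday of its month — May 30, 2018 is past the 28th, so '4th Wednesday' doesn't fit.
Last Wednesday of June 2018: June 27, 2018.

June 27, 2018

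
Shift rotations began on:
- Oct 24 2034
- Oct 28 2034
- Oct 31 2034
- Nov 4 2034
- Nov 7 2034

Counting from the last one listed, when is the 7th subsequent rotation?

Dec 2 2034

Gaps: 4, 3, 4, 3 days — not constant, but cyclic with period 2.
The events fall on every Tuesday and Saturday.
Next Saturday: Nov 11 2034.
The following Tuesday is Nov 14 2034.
Next Saturday: Nov 18 2034.
The following Tuesday is Nov 21 2034.
The following Saturday is Nov 25 2034.
The following Tuesday is Nov 28 2034.
Next Saturday: Dec 2 2034.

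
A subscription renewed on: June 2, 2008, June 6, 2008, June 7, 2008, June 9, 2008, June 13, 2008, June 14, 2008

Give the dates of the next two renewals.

Every event lands on a Monday or Friday or Saturday (gaps cycle 4, 1, 2, 4, 1).
So the schedule is: every Monday, Friday and Saturday.
The following Monday is June 16, 2008.
The following Friday is June 20, 2008.

June 16, 2008; June 20, 2008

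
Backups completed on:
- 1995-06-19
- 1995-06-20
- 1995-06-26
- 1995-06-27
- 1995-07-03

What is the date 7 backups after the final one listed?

1995-07-25

The gap pattern 1, 6, 1, 6 repeats every 2 events.
These are the Mondays and Tuesdays of each week.
The following Tuesday is 1995-07-04.
The following Monday is 1995-07-10.
Next Tuesday: 1995-07-11.
Next Monday: 1995-07-17.
The following Tuesday is 1995-07-18.
The following Monday is 1995-07-24.
Next Tuesday: 1995-07-25.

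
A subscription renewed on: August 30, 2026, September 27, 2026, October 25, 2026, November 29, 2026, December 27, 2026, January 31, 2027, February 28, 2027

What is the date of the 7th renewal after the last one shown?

September 26, 2027

These are Sundays with 28, 28, 35, 28, 35, 28-day gaps.
Each is the final Sunday of its month — August 30, 2026 is past the 28th, so '4th Sunday' doesn't fit.
March 2027 ends with Sunday March 28, 2027.
April 2027 ends with Sunday April 25, 2027.
May 2027 ends with Sunday May 30, 2027.
June 2027 ends with Sunday June 27, 2027.
July 2027 ends with Sunday July 25, 2027.
August 2027 ends with Sunday August 29, 2027.
September 2027 ends with Sunday September 26, 2027.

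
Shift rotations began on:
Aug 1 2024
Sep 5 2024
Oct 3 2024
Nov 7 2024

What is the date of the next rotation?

Dec 5 2024

Gaps: 35, 28, 35 days — a mix of 28 and 35. Every date is a Thursday.
Each is the 1st Thursday of its month.
1st Thursday of December 2024: Dec 5 2024.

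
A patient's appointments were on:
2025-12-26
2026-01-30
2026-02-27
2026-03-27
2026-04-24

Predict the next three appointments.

2026-05-29, 2026-06-26, 2026-07-31

Every date is a Friday; gaps 35, 28, 28, 28 days.
Each is the last Friday of its month (at least one falls on the 29th or later, ruling out '4th Friday').
Last Friday of May 2026: 2026-05-29.
June 2026 ends with Friday 2026-06-26.
July 2026 ends with Friday 2026-07-31.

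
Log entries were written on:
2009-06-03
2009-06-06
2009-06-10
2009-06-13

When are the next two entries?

2009-06-17, 2009-06-20

Every event lands on a Wednesday or Saturday (gaps cycle 3, 4, 3).
So the schedule is: every Wednesday and Saturday.
The following Wednesday is 2009-06-17.
Next Saturday: 2009-06-20.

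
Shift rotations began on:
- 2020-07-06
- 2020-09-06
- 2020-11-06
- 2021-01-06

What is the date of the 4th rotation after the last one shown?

Gaps: 62, 61, 61 days — not constant. Every event is on the 6th of the month.
Pattern: the 6th of every 2 months.
March 2021: 2021-03-06.
Next: May 2021 → 2021-05-06.
Next: July 2021 → 2021-07-06.
Next: September 2021 → 2021-09-06.

2021-09-06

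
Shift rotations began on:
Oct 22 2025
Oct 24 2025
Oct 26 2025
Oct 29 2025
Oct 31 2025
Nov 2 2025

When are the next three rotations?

The gap pattern 2, 2, 3, 2, 2 repeats every 3 events.
These are the Wednesdays, Fridays and Sundays of each week.
Next Wednesday: Nov 5 2025.
The following Friday is Nov 7 2025.
Next Sunday: Nov 9 2025.

Nov 5 2025, Nov 7 2025, Nov 9 2025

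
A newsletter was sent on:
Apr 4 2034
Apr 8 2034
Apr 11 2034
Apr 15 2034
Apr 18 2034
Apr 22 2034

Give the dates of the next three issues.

Apr 25 2034, Apr 29 2034, May 2 2034

Every event lands on a Tuesday or Saturday (gaps cycle 4, 3, 4, 3, 4).
So the schedule is: every Tuesday and Saturday.
The following Tuesday is Apr 25 2034.
Next Saturday: Apr 29 2034.
The following Tuesday is May 2 2034.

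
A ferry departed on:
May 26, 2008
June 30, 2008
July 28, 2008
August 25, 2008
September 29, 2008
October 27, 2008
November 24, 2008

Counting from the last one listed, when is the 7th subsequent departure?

June 29, 2009

All Mondays; the gaps (35, 28, 28, 35, 28, 28) vary with month length.
This is the last Monday of each month.
Last Monday of December 2008: December 29, 2008.
Last Monday of January 2009: January 26, 2009.
February 2009 ends with Monday February 23, 2009.
Last Monday of March 2009: March 30, 2009.
Last Monday of April 2009: April 27, 2009.
May 2009 ends with Monday May 25, 2009.
Last Monday of June 2009: June 29, 2009.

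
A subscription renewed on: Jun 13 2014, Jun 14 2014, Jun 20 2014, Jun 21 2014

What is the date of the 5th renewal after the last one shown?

The gap pattern 1, 6, 1 repeats every 2 events.
These are the Fridays and Saturdays of each week.
The following Friday is Jun 27 2014.
The following Saturday is Jun 28 2014.
The following Friday is Jul 4 2014.
Next Saturday: Jul 5 2014.
The following Friday is Jul 11 2014.

Jul 11 2014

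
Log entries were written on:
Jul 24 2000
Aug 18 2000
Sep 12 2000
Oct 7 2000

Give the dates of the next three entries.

Gaps between consecutive events: 25, 25, 25 days — a constant 25-day interval.
Oct 7 2000 + 25 days = Nov 1 2000.
Nov 1 2000 + 25 days = Nov 26 2000.
Nov 26 2000 + 25 days = Dec 21 2000.

Nov 1 2000, Nov 26 2000, Dec 21 2000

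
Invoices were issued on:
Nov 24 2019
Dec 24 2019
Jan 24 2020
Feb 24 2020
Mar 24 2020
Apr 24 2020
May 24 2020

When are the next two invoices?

Each date is the 24th; the gaps (30, 31, 31, 29, 31, 30) track the month lengths.
The rule is the 24th of each month.
Next: June 2020 → Jun 24 2020.
July 2020: Jul 24 2020.

Jun 24 2020, Jul 24 2020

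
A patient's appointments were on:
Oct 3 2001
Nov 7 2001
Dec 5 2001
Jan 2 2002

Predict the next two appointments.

Gaps: 35, 28, 28 days — a mix of 28 and 35. Every date is a Wednesday.
Each is the 1st Wednesday of its month.
February 2002 — 1st Wednesday is Feb 6 2002.
1st Wednesday of March 2002: Mar 6 2002.

Feb 6 2002, Mar 6 2002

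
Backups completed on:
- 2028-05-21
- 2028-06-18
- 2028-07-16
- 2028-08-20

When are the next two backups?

2028-09-17, 2028-10-15

These are Sundays at 28- or 35-day spacing (28, 28, 35).
The pattern: 3rd Sunday of the month.
September 2028 — 3rd Sunday is 2028-09-17.
October 2028 — 3rd Sunday is 2028-10-15.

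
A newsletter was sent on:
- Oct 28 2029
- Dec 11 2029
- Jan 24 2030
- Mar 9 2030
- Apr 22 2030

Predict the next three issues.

Gaps between consecutive events: 44, 44, 44, 44 days — a constant 44-day interval.
Apr 22 2030 + 44 days = Jun 5 2030.
Jun 5 2030 + 44 days = Jul 19 2030.
Jul 19 2030 + 44 days = Sep 1 2030.

Jun 5 2030, Jul 19 2030, Sep 1 2030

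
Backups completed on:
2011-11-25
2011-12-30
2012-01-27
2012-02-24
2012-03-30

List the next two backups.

2012-04-27, 2012-05-25

These are Fridays with 35, 28, 28, 35-day gaps.
Each is the final Friday of its month — 2011-12-30 is past the 28th, so '4th Friday' doesn't fit.
Last Friday of April 2012: 2012-04-27.
May 2012 ends with Friday 2012-05-25.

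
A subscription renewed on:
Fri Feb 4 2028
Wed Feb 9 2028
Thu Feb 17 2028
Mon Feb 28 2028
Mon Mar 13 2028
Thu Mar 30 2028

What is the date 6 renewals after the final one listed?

The spacing grows by 3 each time: 5, 8, 11, 14, 17 days.
Next gap: 20 days. Thu Mar 30 2028 + 20 days = Wed Apr 19 2028.
Next gap: 23 days. Wed Apr 19 2028 + 23 days = Fri May 12 2028.
Next gap: 26 days. Fri May 12 2028 + 26 days = Wed Jun 7 2028.
Next gap: 29 days. Wed Jun 7 2028 + 29 days = Thu Jul 6 2028.
Next gap: 32 days. Thu Jul 6 2028 + 32 days = Mon Aug 7 2028.
Next gap: 35 days. Mon Aug 7 2028 + 35 days = Mon Sep 11 2028.

Mon Sep 11 2028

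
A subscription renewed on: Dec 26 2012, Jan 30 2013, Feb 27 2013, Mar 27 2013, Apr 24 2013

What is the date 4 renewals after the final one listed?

Aug 28 2013

These are Wednesdays with 35, 28, 28, 28-day gaps.
Each is the final Wednesday of its month — Jan 30 2013 is past the 28th, so '4th Wednesday' doesn't fit.
May 2013 ends with Wednesday May 29 2013.
Last Wednesday of June 2013: Jun 26 2013.
Last Wednesday of July 2013: Jul 31 2013.
August 2013 ends with Wednesday Aug 28 2013.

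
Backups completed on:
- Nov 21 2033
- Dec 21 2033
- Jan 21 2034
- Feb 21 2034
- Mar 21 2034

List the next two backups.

Apr 21 2034, May 21 2034

Each date is the 21st; the gaps (30, 31, 31, 28) track the month lengths.
The rule is the 21st of each month.
April 2034: Apr 21 2034.
May 2034: May 21 2034.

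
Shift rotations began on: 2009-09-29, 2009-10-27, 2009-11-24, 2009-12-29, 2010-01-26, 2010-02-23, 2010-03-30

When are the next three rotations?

2010-04-27, 2010-05-25, 2010-06-29

Every date is a Tuesday; gaps 28, 28, 35, 28, 28, 35 days.
Each is the last Tuesday of its month (at least one falls on the 29th or later, ruling out '4th Tuesday').
April 2010 ends with Tuesday 2010-04-27.
May 2010 ends with Tuesday 2010-05-25.
Last Tuesday of June 2010: 2010-06-29.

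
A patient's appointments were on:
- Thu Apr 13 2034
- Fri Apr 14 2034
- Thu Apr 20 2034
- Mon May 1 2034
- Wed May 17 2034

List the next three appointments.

Wed Jun 7 2034, Mon Jul 3 2034, Thu Aug 3 2034

Intervals are 1, 6, 11, 16 days — an arithmetic progression with common difference 5.
Next gap: 21 days. Wed May 17 2034 + 21 days = Wed Jun 7 2034.
Next gap: 26 days. Wed Jun 7 2034 + 26 days = Mon Jul 3 2034.
Next gap: 31 days. Mon Jul 3 2034 + 31 days = Thu Aug 3 2034.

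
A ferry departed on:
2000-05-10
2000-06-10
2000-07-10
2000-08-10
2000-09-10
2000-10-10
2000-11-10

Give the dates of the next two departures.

Each date is the 10th; the gaps (31, 30, 31, 31, 30, 31) track the month lengths.
The rule is the 10th of each month.
Next: December 2000 → 2000-12-10.
January 2001: 2001-01-10.

2000-12-10, 2001-01-10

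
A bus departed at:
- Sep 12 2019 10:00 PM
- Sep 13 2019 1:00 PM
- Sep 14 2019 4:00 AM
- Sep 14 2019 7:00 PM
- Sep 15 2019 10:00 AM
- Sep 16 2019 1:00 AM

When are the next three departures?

Spacing: 15, 15, 15, 15, 15 h — constant 15 h.
Sep 16 2019 1:00 AM + 15 h = Sep 16 2019 4:00 PM.
Sep 16 2019 4:00 PM + 15 h = Sep 17 2019 7:00 AM.
Sep 17 2019 7:00 AM + 15 h = Sep 17 2019 10:00 PM.

Sep 16 2019 4:00 PM, Sep 17 2019 7:00 AM, Sep 17 2019 10:00 PM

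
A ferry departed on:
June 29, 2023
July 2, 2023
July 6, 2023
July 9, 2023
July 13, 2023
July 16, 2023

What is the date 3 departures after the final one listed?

July 27, 2023

The gap pattern 3, 4, 3, 4, 3 repeats every 2 events.
These are the Thursdays and Sundays of each week.
The following Thursday is July 20, 2023.
The following Sunday is July 23, 2023.
The following Thursday is July 27, 2023.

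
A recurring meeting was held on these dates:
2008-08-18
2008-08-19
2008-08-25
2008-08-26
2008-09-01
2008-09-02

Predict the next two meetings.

The gap pattern 1, 6, 1, 6, 1 repeats every 2 events.
These are the Mondays and Tuesdays of each week.
The following Monday is 2008-09-08.
Next Tuesday: 2008-09-09.

2008-09-08, 2008-09-09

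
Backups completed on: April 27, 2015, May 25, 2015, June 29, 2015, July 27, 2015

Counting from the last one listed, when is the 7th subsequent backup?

Every date is a Monday; gaps 28, 35, 28 days.
Each is the last Monday of its month (at least one falls on the 29th or later, ruling out '4th Monday').
Last Monday of August 2015: August 31, 2015.
September 2015 ends with Monday September 28, 2015.
October 2015 ends with Monday October 26, 2015.
Last Monday of November 2015: November 30, 2015.
December 2015 ends with Monday December 28, 2015.
January 2016 ends with Monday January 25, 2016.
February 2016 ends with Monday February 29, 2016.

February 29, 2016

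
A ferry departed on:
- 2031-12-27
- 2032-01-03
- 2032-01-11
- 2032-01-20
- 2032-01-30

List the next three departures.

2032-02-10, 2032-02-22, 2032-03-06

Intervals are 7, 8, 9, 10 days — an arithmetic progression with common difference 1.
Next gap: 11 days. 2032-01-30 + 11 days = 2032-02-10.
Next gap: 12 days. 2032-02-10 + 12 days = 2032-02-22.
Next gap: 13 days. 2032-02-22 + 13 days = 2032-03-06.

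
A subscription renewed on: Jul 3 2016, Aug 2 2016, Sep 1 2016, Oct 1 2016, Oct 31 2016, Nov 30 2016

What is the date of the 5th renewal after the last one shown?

The spacing is 30, 30, 30, 30, 30 days — always 30 days.
Nov 30 2016 + 30 days = Dec 30 2016.
Dec 30 2016 + 30 days = Jan 29 2017.
Jan 29 2017 + 30 days = Feb 28 2017.
Feb 28 2017 + 30 days = Mar 30 2017.
Mar 30 2017 + 30 days = Apr 29 2017.

Apr 29 2017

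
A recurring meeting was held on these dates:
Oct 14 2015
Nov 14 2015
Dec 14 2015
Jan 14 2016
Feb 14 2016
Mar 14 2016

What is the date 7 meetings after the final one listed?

Oct 14 2016

Gaps: 31, 30, 31, 31, 29 days — not constant. Every event is on the 14th of the month.
Pattern: the 14th of each month.
April 2016: Apr 14 2016.
Next: May 2016 → May 14 2016.
June 2016: Jun 14 2016.
Next: July 2016 → Jul 14 2016.
August 2016: Aug 14 2016.
Next: September 2016 → Sep 14 2016.
October 2016: Oct 14 2016.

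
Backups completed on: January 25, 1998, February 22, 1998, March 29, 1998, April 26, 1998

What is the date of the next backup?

May 31, 1998

These are Sundays with 28, 35, 28-day gaps.
Each is the final Sunday of its month — March 29, 1998 is past the 28th, so '4th Sunday' doesn't fit.
May 1998 ends with Sunday May 31, 1998.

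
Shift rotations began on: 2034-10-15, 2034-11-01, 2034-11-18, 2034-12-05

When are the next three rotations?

2034-12-22, 2035-01-08, 2035-01-25

The spacing is 17, 17, 17 days — always 17 days.
2034-12-05 + 17 days = 2034-12-22.
2034-12-22 + 17 days = 2035-01-08.
2035-01-08 + 17 days = 2035-01-25.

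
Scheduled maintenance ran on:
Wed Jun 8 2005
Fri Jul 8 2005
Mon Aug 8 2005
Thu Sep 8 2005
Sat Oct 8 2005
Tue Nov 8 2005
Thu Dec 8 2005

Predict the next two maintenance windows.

Sun Jan 8 2006, Wed Feb 8 2006

Each date is the 8th; the gaps (30, 31, 31, 30, 31, 30) track the month lengths.
The rule is the 8th of each month.
Next: January 2006 → Sun Jan 8 2006.
February 2006: Wed Feb 8 2006.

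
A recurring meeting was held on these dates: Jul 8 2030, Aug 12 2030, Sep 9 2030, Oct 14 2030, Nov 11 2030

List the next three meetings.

Gaps: 35, 28, 35, 28 days — a mix of 28 and 35. Every date is a Monday.
Each is the 2nd Monday of its month.
2nd Monday of December 2030: Dec 9 2030.
2nd Monday of January 2031: Jan 13 2031.
February 2031 — 2nd Monday is Feb 10 2031.

Dec 9 2030, Jan 13 2031, Feb 10 2031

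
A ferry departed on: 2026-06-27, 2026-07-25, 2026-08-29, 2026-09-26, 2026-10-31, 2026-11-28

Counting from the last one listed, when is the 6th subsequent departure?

2027-05-29

All Saturdays; the gaps (28, 35, 28, 35, 28) vary with month length.
This is the last Saturday of each month.
December 2026 ends with Saturday 2026-12-26.
Last Saturday of January 2027: 2027-01-30.
Last Saturday of February 2027: 2027-02-27.
March 2027 ends with Saturday 2027-03-27.
Last Saturday of April 2027: 2027-04-24.
Last Saturday of May 2027: 2027-05-29.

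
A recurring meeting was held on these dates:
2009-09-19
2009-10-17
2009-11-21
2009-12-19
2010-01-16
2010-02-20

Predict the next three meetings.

Gaps: 28, 35, 28, 28, 35 days — a mix of 28 and 35. Every date is a Saturday.
Each is the 3rd Saturday of its month.
3rd Saturday of March 2010: 2010-03-20.
3rd Saturday of April 2010: 2010-04-17.
May 2010 — 3rd Saturday is 2010-05-15.

2010-03-20, 2010-04-17, 2010-05-15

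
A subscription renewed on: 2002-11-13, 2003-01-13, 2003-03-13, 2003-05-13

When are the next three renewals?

Gaps: 61, 59, 61 days — not constant. Every event is on the 13th of the month.
Pattern: the 13th of every 2 months.
July 2003: 2003-07-13.
September 2003: 2003-09-13.
Next: November 2003 → 2003-11-13.

2003-07-13, 2003-09-13, 2003-11-13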